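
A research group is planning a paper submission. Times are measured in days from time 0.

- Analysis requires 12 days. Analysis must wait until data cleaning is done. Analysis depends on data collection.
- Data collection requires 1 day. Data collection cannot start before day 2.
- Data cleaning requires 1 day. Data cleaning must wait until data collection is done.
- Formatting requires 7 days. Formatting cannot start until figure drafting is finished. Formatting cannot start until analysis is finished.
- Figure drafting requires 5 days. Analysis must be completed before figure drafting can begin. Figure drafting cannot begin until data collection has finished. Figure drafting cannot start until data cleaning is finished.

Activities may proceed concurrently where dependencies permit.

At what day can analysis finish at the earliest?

16

Data collection waits on its own release at day 2, so it starts at day 2 and finishes at 2 + 1 = day 3.
After data collection (finishes day 3), data cleaning can start at day 3 and finishes at day 4.
Analysis has to wait for data cleaning (finishes day 4); data collection (finishes day 3). The latest of these is day 4, so analysis runs day 4 to 4 + 12 = day 16.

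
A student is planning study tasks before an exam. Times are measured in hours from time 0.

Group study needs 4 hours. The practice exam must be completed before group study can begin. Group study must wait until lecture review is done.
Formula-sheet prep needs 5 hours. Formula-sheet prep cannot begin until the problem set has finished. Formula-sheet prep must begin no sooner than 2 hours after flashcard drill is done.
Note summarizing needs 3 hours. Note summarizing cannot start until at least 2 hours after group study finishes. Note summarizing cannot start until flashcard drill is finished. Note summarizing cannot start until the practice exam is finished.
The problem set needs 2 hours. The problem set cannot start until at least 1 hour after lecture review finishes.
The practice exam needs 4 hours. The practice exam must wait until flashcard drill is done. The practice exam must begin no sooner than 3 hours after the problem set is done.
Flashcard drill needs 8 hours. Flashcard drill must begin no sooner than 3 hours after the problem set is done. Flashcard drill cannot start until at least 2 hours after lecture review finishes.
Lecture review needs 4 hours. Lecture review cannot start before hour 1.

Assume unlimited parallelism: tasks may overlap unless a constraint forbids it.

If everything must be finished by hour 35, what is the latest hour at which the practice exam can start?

22

Note summarizing has no dependents, so it just needs to finish by hour 35. Starting by 35 − 3 = hour 32 achieves that.
Group study has to be done before note summarizing (must start by hour 32, minus 2-hour gap → hour 30). That means finishing by hour 30, i.e. starting by 30 − 4 = hour 26.
For the practice exam: group study (must start by hour 26); note summarizing (must start by hour 32). The most restrictive is hour 26; with a 4-hour duration, the practice exam must start by hour 22.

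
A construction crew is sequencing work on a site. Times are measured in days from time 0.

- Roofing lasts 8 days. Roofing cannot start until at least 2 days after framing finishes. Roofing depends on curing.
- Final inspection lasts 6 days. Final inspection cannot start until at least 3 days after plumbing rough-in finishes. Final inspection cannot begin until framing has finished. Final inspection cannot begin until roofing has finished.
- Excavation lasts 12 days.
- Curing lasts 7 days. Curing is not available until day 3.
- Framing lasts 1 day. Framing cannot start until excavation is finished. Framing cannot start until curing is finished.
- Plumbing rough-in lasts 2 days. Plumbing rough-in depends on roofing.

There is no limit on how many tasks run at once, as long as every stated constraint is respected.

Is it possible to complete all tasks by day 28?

After its own release at day 3, curing can start at day 3 and finishes at day 10.
Excavation can start immediately at day 0; it finishes at day 12.
Framing cannot start until excavation (finishes day 12); curing (finishes day 10). The controlling bound is day 12, so framing finishes at 12 + 1 = day 13.
Roofing needs all of framing (finishes day 13, plus 2-day gap → day 15); curing (finishes day 10). That puts its earliest start at day 15; it finishes at 15 + 8 = day 23.
Plumbing rough-in cannot begin until roofing (finishes day 23). It runs from day 23 to 23 + 2 = day 25.
For final inspection: plumbing rough-in (finishes day 25, plus 3-day gap → day 28); framing (finishes day 13); roofing (finishes day 23). Taking the maximum gives a start of day 28, and it finishes at 28 + 6 = day 34.
The earliest everything can be done is day 34, which is after the deadline of 28, so it is not possible.

No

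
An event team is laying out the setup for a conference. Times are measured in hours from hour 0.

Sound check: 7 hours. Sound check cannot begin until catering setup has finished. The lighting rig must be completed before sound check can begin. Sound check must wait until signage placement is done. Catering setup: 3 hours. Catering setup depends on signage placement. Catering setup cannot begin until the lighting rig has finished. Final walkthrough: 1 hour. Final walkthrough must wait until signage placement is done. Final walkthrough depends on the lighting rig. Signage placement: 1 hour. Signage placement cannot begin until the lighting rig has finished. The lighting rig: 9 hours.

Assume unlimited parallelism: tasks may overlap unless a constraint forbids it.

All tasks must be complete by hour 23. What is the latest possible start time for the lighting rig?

3

Sound check has no dependents, so it just needs to finish by hour 23. Starting by 23 − 7 = hour 16 achieves that.
Since sound check (must start by hour 16) depends on it, catering setup must finish by hour 16. Backing off its 3-hour duration gives a latest start of hour 13.
Final walkthrough must finish by hour 23; it takes 1 hour, so it must start by 23 − 1 = hour 22.
Signage placement feeds catering setup (must start by hour 13); sound check (must start by hour 16); final walkthrough (must start by hour 22). Taking the minimum, signage placement must finish by hour 13 and start by 13 − 1 = hour 12.
For the lighting rig: signage placement (must start by hour 12); catering setup (must start by hour 13); sound check (must start by hour 16); final walkthrough (must start by hour 22). The most restrictive is hour 12; with a 9-hour duration, the lighting rig must start by hour 3.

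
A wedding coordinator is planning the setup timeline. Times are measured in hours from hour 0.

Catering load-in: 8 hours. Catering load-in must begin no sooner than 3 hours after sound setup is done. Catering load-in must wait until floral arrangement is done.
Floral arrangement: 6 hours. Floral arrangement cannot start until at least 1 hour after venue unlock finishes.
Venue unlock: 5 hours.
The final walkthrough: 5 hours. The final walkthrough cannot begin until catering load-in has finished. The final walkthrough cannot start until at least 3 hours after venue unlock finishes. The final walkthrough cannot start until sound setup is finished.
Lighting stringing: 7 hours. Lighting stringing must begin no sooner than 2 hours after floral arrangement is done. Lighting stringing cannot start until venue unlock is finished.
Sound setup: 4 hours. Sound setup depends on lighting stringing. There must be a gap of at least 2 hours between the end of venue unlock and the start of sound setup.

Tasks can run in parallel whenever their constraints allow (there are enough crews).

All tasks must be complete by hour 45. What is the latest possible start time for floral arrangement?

10

The final walkthrough must finish by hour 45; it takes 5 hours, so it must start by 45 − 5 = hour 40.
Catering load-in must finish before the final walkthrough (must start by hour 40). With an 8-hour duration, catering load-in must start by 40 − 8 = hour 32.
Sound setup has several dependents: catering load-in (must start by hour 32, minus 3-hour gap → hour 29); the final walkthrough (must start by hour 40). The earliest of those limits is hour 29, so sound setup must start by 29 − 4 = hour 25.
Since sound setup (must start by hour 25) depends on it, lighting stringing must finish by hour 25. Backing off its 7-hour duration gives a latest start of hour 18.
Floral arrangement feeds lighting stringing (must start by hour 18, minus 2-hour gap → hour 16); catering load-in (must start by hour 32). Taking the minimum, floral arrangement must finish by hour 16 and start by 16 − 6 = hour 10.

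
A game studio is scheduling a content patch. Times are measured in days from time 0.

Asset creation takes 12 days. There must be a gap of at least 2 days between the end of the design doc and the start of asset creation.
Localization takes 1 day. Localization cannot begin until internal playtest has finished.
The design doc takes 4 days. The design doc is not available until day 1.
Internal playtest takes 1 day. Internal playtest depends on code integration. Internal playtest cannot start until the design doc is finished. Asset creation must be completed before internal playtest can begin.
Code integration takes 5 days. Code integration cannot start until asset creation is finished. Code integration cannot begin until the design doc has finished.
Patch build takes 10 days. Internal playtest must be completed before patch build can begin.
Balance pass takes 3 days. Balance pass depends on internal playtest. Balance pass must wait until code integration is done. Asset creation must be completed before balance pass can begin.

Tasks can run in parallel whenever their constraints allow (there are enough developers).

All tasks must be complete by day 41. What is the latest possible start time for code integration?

Nothing follows balance pass; the deadline of day 41 is its only limit. It must start by 41 − 3 = day 38.
To finish by day 41, localization (duration 1) must start no later than day 40.
To finish by day 41, patch build (duration 10) must start no later than day 31.
For internal playtest: balance pass (must start by day 38); localization (must start by day 40); patch build (must start by day 31). The most restrictive is day 31; with a 1-day duration, internal playtest must start by day 30.
For code integration: internal playtest (must start by day 30); balance pass (must start by day 38). The most restrictive is day 30; with a 5-day duration, code integration must start by day 25.

25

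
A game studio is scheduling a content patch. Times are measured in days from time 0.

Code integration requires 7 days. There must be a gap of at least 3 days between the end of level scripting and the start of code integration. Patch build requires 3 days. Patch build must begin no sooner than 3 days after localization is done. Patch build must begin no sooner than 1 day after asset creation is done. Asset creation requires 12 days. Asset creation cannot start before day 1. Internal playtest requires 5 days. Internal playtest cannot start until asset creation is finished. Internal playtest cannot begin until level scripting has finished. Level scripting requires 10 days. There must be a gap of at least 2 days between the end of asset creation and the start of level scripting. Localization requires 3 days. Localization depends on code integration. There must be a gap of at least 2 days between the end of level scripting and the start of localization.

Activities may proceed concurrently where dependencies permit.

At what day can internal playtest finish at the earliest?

After its own release at day 1, asset creation can start at day 1 and finishes at day 13.
Level scripting waits on asset creation (finishes day 13, plus 2-day gap → day 15), so it starts at day 15 and finishes at 15 + 10 = day 25.
Internal playtest has to wait for asset creation (finishes day 13); level scripting (finishes day 25). The latest of these is day 25, so internal playtest runs day 25 to 25 + 5 = day 30.

30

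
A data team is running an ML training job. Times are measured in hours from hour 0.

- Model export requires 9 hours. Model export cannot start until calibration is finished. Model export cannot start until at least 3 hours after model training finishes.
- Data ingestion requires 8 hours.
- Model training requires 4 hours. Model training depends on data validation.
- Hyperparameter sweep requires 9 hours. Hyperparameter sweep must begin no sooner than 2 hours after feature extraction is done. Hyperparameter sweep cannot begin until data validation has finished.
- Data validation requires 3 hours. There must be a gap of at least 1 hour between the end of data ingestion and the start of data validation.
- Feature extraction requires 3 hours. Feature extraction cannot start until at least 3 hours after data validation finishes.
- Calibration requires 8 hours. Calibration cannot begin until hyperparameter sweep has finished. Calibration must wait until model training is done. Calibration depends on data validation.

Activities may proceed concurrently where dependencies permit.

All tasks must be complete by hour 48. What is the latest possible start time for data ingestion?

2

To finish by hour 48, model export (duration 9) must start no later than hour 39.
Calibration feeds into model export (must start by hour 39); so calibration must finish by hour 39 and therefore start by hour 31.
Hyperparameter sweep feeds into calibration (must start by hour 31); so hyperparameter sweep must finish by hour 31 and therefore start by hour 22.
Feature extraction feeds into hyperparameter sweep (must start by hour 22, minus 2-hour gap → hour 20); so feature extraction must finish by hour 20 and therefore start by hour 17.
Model training has several dependents: calibration (must start by hour 31); model export (must start by hour 39, minus 3-hour gap → hour 36). The earliest of those limits is hour 31, so model training must start by 31 − 4 = hour 27.
Data validation feeds feature extraction (must start by hour 17, minus 3-hour gap → hour 14); hyperparameter sweep (must start by hour 22); model training (must start by hour 27); calibration (must start by hour 31). Taking the minimum, data validation must finish by hour 14 and start by 14 − 3 = hour 11.
Data ingestion must finish before data validation (must start by hour 11, minus 1-hour gap → hour 10). With an 8-hour duration, data ingestion must start by 10 − 8 = hour 2.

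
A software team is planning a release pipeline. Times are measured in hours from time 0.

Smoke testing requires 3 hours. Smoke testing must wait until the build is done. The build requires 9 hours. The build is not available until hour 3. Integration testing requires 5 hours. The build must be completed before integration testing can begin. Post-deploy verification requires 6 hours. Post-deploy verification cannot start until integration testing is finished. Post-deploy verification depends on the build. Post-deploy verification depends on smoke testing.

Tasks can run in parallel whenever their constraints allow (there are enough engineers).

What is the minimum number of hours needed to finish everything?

23

The build cannot begin until its own release at hour 3. It runs from hour 3 to 3 + 9 = hour 12.
After the build (finishes hour 12), smoke testing can start at hour 12 and finishes at hour 15.
After the build (finishes hour 12), integration testing can start at hour 12 and finishes at hour 17.
Post-deploy verification cannot start until integration testing (finishes hour 17); the build (finishes hour 12); smoke testing (finishes hour 15). The controlling bound is hour 17, so post-deploy verification finishes at 17 + 6 = hour 23.
All tasks are finished once the last one completes. Finish times: The build at 12, Integration testing at 17, Smoke testing at 15, Post-deploy verification at 23. The latest is hour 23.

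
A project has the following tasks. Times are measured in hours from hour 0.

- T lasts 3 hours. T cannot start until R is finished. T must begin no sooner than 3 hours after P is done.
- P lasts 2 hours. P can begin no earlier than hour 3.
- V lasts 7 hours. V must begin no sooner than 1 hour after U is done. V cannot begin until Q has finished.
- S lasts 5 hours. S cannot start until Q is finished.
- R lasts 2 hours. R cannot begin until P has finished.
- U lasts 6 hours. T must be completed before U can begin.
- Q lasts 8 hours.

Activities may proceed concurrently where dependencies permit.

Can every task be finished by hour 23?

No

Nothing blocks Q, so it runs from hour 0 to hour 8.
After Q (finishes hour 8), S can start at hour 8 and finishes at hour 13.
P cannot begin until its own release at hour 3. It runs from hour 3 to 3 + 2 = hour 5.
After P (finishes hour 5), R can start at hour 5 and finishes at hour 7.
T needs all of R (finishes hour 7); P (finishes hour 5, plus 3-hour gap → hour 8). That puts its earliest start at hour 8; it finishes at 8 + 3 = hour 11.
U waits on T (finishes hour 11), so it starts at hour 11 and finishes at 11 + 6 = hour 17.
V needs all of U (finishes hour 17, plus 1-hour gap → hour 18); Q (finishes hour 8). That puts its earliest start at hour 18; it finishes at 18 + 7 = hour 25.
The earliest everything can be done is hour 25, which is after the deadline of 23, so it is not possible.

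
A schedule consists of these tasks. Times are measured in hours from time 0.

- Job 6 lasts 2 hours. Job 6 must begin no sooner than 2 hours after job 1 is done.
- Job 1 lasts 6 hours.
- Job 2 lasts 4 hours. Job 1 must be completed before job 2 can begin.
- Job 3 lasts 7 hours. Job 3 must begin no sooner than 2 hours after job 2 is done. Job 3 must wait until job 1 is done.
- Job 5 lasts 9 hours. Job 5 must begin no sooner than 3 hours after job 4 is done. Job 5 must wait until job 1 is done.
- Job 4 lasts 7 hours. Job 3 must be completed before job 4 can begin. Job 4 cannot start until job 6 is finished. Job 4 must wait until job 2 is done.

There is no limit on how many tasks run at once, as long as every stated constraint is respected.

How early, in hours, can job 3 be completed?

19

Job 1 can start immediately at hour 0; it finishes at hour 6.
Job 2 waits on job 1 (finishes hour 6), so it starts at hour 6 and finishes at 6 + 4 = hour 10.
Job 3 has to wait for job 2 (finishes hour 10, plus 2-hour gap → hour 12); job 1 (finishes hour 6). The latest of these is hour 12, so job 3 runs hour 12 to 12 + 7 = hour 19.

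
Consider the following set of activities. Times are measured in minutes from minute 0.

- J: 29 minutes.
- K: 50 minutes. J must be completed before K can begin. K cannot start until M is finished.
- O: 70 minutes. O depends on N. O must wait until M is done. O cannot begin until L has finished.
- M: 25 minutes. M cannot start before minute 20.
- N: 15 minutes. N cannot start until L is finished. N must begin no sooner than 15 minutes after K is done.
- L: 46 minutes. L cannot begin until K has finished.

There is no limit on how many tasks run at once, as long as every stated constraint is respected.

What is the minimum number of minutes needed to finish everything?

M waits on its own release at minute 20, so it starts at minute 20 and finishes at 20 + 25 = minute 45.
J has no prerequisites, so it starts at minute 0 and finishes at minute 29.
K has to wait for J (finishes minute 29); M (finishes minute 45). The latest of these is minute 45, so K runs minute 45 to 45 + 50 = minute 95.
After K (finishes minute 95), L can start at minute 95 and finishes at minute 141.
N has to wait for L (finishes minute 141); K (finishes minute 95, plus 15-minute gap → minute 110). The latest of these is minute 141, so N runs minute 141 to 141 + 15 = minute 156.
O has to wait for N (finishes minute 156); M (finishes minute 45); L (finishes minute 141). The latest of these is minute 156, so O runs minute 156 to 156 + 70 = minute 226.
All tasks are finished once the last one completes. Finish times: J at 29, K at 95, L at 141, M at 45, N at 156, O at 226. The latest is minute 226.

226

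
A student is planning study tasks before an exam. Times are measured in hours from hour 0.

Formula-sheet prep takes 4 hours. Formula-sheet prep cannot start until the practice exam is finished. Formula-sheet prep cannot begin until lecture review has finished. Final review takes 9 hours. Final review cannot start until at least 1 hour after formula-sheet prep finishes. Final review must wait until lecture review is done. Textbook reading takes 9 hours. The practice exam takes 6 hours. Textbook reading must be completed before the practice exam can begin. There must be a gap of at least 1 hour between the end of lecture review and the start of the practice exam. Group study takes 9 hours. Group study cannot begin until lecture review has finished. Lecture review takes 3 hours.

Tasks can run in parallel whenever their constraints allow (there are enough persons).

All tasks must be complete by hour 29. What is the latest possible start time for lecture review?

5

To finish by hour 29, final review (duration 9) must start no later than hour 20.
Formula-sheet prep must finish before final review (must start by hour 20, minus 1-hour gap → hour 19). With a 4-hour duration, formula-sheet prep must start by 19 − 4 = hour 15.
Since formula-sheet prep (must start by hour 15) depends on it, the practice exam must finish by hour 15. Backing off its 6-hour duration gives a latest start of hour 9.
Group study must finish by hour 29; it takes 9 hours, so it must start by 29 − 9 = hour 20.
Lecture review feeds the practice exam (must start by hour 9, minus 1-hour gap → hour 8); group study (must start by hour 20); formula-sheet prep (must start by hour 15); final review (must start by hour 20). Taking the minimum, lecture review must finish by hour 8 and start by 8 − 3 = hour 5.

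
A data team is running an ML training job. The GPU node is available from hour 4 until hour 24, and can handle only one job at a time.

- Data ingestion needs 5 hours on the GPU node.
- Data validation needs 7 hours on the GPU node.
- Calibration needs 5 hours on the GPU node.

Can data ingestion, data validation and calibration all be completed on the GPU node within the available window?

Yes

The GPU node window is 24 − 4 = 20 hours.
Running back to back, the jobs need 5 + 7 + 5 = 17 hours on the GPU node.
Since 17 ≤ 20, they fit within the window.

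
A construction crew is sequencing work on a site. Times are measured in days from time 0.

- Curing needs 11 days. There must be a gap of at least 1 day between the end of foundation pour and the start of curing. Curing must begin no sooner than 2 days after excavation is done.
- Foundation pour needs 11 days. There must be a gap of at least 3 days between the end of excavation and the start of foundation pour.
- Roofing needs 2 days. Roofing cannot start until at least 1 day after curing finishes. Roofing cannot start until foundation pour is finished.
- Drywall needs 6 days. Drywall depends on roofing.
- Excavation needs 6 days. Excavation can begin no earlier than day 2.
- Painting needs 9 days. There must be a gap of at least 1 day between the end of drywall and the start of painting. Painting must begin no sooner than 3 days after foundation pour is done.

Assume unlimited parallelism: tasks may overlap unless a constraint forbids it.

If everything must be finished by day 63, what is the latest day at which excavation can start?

Painting has no dependents, so it just needs to finish by day 63. Starting by 63 − 9 = day 54 achieves that.
Drywall must finish before painting (must start by day 54, minus 1-day gap → day 53). With a 6-day duration, drywall must start by 53 − 6 = day 47.
Roofing must finish before drywall (must start by day 47). With a 2-day duration, roofing must start by 47 − 2 = day 45.
Curing has to be done before roofing (must start by day 45, minus 1-day gap → day 44). That means finishing by day 44, i.e. starting by 44 − 11 = day 33.
Foundation pour must finish in time for curing (must start by day 33, minus 1-day gap → day 32); roofing (must start by day 45); painting (must start by day 54, minus 3-day gap → day 51). The tightest is day 32, so foundation pour must start by 32 − 11 = day 21.
For excavation: foundation pour (must start by day 21, minus 3-day gap → day 18); curing (must start by day 33, minus 2-day gap → day 31). The most restrictive is day 18; with a 6-day duration, excavation must start by day 12.

12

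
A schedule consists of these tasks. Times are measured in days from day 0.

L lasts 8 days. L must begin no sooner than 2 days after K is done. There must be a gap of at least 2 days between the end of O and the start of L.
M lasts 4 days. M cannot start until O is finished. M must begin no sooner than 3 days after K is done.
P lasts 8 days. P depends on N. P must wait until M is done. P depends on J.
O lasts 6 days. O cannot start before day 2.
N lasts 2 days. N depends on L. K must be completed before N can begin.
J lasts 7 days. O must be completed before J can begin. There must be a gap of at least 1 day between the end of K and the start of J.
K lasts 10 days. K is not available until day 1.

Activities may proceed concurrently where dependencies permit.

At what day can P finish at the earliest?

O cannot begin until its own release at day 2. It runs from day 2 to 2 + 6 = day 8.
K waits on its own release at day 1, so it starts at day 1 and finishes at 1 + 10 = day 11.
M has to wait for O (finishes day 8); K (finishes day 11, plus 3-day gap → day 14). The latest of these is day 14, so M runs day 14 to 14 + 4 = day 18.
L has to wait for K (finishes day 11, plus 2-day gap → day 13); O (finishes day 8, plus 2-day gap → day 10). The latest of these is day 13, so L runs day 13 to 13 + 8 = day 21.
N cannot start until L (finishes day 21); K (finishes day 11). The controlling bound is day 21, so N finishes at 21 + 2 = day 23.
For J: O (finishes day 8); K (finishes day 11, plus 1-day gap → day 12). Taking the maximum gives a start of day 12, and it finishes at 12 + 7 = day 19.
P cannot start until N (finishes day 23); M (finishes day 18); J (finishes day 19). The controlling bound is day 23, so P finishes at 23 + 8 = day 31.

31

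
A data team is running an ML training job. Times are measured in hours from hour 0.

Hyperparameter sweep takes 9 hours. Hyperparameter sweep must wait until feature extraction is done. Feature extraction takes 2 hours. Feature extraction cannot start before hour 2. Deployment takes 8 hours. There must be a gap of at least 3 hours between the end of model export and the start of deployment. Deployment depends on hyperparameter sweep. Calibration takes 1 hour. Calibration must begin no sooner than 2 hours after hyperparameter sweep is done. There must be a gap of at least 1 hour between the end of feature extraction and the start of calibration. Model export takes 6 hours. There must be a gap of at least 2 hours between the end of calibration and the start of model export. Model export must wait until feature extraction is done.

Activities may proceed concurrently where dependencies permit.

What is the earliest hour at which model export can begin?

18

Feature extraction cannot begin until its own release at hour 2. It runs from hour 2 to 2 + 2 = hour 4.
Hyperparameter sweep waits on feature extraction (finishes hour 4), so it starts at hour 4 and finishes at 4 + 9 = hour 13.
For calibration: hyperparameter sweep (finishes hour 13, plus 2-hour gap → hour 15); feature extraction (finishes hour 4, plus 1-hour gap → hour 5). Taking the maximum gives a start of hour 15, and it finishes at 15 + 1 = hour 16.
Model export waits on calibration (finishes hour 16, plus 2-hour gap → hour 18); feature extraction (finishes hour 4). The latest of these is hour 18, which is the earliest model export can start.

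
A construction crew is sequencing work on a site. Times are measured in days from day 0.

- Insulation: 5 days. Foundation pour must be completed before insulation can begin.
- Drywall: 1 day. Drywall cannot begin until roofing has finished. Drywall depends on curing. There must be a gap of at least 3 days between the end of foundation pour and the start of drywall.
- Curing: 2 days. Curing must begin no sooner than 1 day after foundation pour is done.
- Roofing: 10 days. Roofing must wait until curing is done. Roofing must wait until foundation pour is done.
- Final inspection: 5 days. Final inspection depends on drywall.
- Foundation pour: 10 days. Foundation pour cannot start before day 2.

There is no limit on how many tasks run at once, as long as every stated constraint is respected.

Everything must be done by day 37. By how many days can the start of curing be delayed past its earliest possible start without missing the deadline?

6

Foundation pour cannot begin until its own release at day 2. It runs from day 2 to 2 + 10 = day 12.
After foundation pour (finishes day 12, plus 1-day gap → day 13), curing can start at day 13 and finishes at day 15.

Working backward from the deadline:
To finish by day 37, final inspection (duration 5) must start no later than day 32.
Drywall has to be done before final inspection (must start by day 32). That means finishing by day 32, i.e. starting by 32 − 1 = day 31.
Roofing feeds into drywall (must start by day 31); so roofing must finish by day 31 and therefore start by day 21.
Curing must finish in time for roofing (must start by day 21); drywall (must start by day 31). The tightest is day 21, so curing must start by 21 − 2 = day 19.
So curing can start as early as day 13 and as late as day 19, giving 19 − 13 = 6 days of slack.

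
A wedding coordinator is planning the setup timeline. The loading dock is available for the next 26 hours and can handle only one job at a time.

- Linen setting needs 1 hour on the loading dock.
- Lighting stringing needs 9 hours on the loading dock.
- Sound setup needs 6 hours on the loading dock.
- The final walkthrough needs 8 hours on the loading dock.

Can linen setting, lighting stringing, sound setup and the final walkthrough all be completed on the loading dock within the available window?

Yes

Running back to back, the jobs need 1 + 9 + 6 + 8 = 24 hours on the loading dock.
Since 24 ≤ 26, they fit within the window.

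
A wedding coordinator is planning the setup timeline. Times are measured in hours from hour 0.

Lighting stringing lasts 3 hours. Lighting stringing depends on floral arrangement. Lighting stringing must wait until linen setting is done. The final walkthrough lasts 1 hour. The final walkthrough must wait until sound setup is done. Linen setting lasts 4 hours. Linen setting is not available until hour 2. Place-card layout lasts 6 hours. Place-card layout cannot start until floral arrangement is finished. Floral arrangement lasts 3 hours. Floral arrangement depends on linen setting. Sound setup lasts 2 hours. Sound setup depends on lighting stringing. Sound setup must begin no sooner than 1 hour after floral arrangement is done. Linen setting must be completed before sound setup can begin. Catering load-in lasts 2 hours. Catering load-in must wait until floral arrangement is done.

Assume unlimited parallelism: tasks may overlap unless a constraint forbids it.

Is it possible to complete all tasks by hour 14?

No

Linen setting waits on its own release at hour 2, so it starts at hour 2 and finishes at 2 + 4 = hour 6.
After linen setting (finishes hour 6), floral arrangement can start at hour 6 and finishes at hour 9.
After floral arrangement (finishes hour 9), place-card layout can start at hour 9 and finishes at hour 15.
Catering load-in waits on floral arrangement (finishes hour 9), so it starts at hour 9 and finishes at 9 + 2 = hour 11.
Lighting stringing has to wait for floral arrangement (finishes hour 9); linen setting (finishes hour 6). The latest of these is hour 9, so lighting stringing runs hour 9 to 9 + 3 = hour 12.
For sound setup: lighting stringing (finishes hour 12); floral arrangement (finishes hour 9, plus 1-hour gap → hour 10); linen setting (finishes hour 6). Taking the maximum gives a start of hour 12, and it finishes at 12 + 2 = hour 14.
After sound setup (finishes hour 14), the final walkthrough can start at hour 14 and finishes at hour 15.
The earliest everything can be done is hour 15, which is after the deadline of 14, so it is not possible.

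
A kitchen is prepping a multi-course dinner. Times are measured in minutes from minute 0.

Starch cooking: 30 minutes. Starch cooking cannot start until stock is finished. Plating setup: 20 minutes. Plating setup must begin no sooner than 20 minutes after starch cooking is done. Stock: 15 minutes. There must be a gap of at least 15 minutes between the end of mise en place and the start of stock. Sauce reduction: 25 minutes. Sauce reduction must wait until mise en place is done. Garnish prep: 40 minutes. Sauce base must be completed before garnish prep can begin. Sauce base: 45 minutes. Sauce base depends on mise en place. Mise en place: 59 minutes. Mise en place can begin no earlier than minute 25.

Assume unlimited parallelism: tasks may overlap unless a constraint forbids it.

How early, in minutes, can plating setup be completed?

184

After its own release at minute 25, mise en place can start at minute 25 and finishes at minute 84.
Stock waits on mise en place (finishes minute 84, plus 15-minute gap → minute 99), so it starts at minute 99 and finishes at 99 + 15 = minute 114.
Starch cooking waits on stock (finishes minute 114), so it starts at minute 114 and finishes at 114 + 30 = minute 144.
Plating setup waits on starch cooking (finishes minute 144, plus 20-minute gap → minute 164), so it starts at minute 164 and finishes at 164 + 20 = minute 184.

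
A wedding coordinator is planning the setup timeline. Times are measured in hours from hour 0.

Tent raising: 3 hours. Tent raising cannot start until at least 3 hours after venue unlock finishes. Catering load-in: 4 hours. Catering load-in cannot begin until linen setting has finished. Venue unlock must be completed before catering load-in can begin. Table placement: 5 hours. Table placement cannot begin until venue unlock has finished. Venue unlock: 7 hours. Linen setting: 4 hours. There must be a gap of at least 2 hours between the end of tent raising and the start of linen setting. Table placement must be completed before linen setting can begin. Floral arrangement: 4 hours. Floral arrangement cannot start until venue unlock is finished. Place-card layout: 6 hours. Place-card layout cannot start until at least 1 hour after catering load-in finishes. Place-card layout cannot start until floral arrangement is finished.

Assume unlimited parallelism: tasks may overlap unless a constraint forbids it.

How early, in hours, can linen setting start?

Nothing blocks venue unlock, so it runs from hour 0 to hour 7.
Table placement waits on venue unlock (finishes hour 7), so it starts at hour 7 and finishes at 7 + 5 = hour 12.
Tent raising cannot begin until venue unlock (finishes hour 7, plus 3-hour gap → hour 10). It runs from hour 10 to 10 + 3 = hour 13.
Linen setting waits on tent raising (finishes hour 13, plus 2-hour gap → hour 15); table placement (finishes hour 12). The latest of these is hour 15, which is the earliest linen setting can start.

15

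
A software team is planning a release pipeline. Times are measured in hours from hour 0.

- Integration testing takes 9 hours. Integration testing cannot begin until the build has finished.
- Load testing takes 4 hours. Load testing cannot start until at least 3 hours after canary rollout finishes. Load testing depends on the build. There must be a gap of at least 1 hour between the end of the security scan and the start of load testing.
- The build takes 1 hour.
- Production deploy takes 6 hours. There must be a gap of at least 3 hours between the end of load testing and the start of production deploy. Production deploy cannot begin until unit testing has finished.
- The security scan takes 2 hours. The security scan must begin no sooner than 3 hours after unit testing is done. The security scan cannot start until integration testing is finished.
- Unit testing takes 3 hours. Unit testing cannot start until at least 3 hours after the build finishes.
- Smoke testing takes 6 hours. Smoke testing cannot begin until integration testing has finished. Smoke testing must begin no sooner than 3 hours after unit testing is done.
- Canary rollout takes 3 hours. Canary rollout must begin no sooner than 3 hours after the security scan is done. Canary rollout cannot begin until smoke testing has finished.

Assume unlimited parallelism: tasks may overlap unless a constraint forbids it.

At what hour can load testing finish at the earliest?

The build has no prerequisites, so it starts at hour 0 and finishes at hour 1.
Integration testing waits on the build (finishes hour 1), so it starts at hour 1 and finishes at 1 + 9 = hour 10.
Unit testing cannot begin until the build (finishes hour 1, plus 3-hour gap → hour 4). It runs from hour 4 to 4 + 3 = hour 7.
Smoke testing cannot start until integration testing (finishes hour 10); unit testing (finishes hour 7, plus 3-hour gap → hour 10). The controlling bound is hour 10, so smoke testing finishes at 10 + 6 = hour 16.
For the security scan: unit testing (finishes hour 7, plus 3-hour gap → hour 10); integration testing (finishes hour 10). Taking the maximum gives a start of hour 10, and it finishes at 10 + 2 = hour 12.
Canary rollout cannot start until the security scan (finishes hour 12, plus 3-hour gap → hour 15); smoke testing (finishes hour 16). The controlling bound is hour 16, so canary rollout finishes at 16 + 3 = hour 19.
Load testing needs all of canary rollout (finishes hour 19, plus 3-hour gap → hour 22); the build (finishes hour 1); the security scan (finishes hour 12, plus 1-hour gap → hour 13). That puts its earliest start at hour 22; it finishes at 22 + 4 = hour 26.

26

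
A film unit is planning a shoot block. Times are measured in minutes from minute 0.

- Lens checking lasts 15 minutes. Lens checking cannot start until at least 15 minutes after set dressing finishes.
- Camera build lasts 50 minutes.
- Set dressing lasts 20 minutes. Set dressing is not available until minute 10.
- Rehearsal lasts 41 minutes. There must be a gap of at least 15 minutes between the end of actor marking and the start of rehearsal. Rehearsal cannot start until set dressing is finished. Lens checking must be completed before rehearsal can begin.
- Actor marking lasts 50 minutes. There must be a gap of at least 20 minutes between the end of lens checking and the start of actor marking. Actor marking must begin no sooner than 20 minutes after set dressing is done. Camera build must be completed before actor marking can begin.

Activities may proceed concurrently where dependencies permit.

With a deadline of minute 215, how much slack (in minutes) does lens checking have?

Set dressing cannot begin until its own release at minute 10. It runs from minute 10 to 10 + 20 = minute 30.
Lens checking waits on set dressing (finishes minute 30, plus 15-minute gap → minute 45), so it starts at minute 45 and finishes at 45 + 15 = minute 60.

Working backward from the deadline:
To finish by minute 215, rehearsal (duration 41) must start no later than minute 174.
Since rehearsal (must start by minute 174, minus 15-minute gap → minute 159) depends on it, actor marking must finish by minute 159. Backing off its 50-minute duration gives a latest start of minute 109.
Lens checking feeds actor marking (must start by minute 109, minus 20-minute gap → minute 89); rehearsal (must start by minute 174). Taking the minimum, lens checking must finish by minute 89 and start by 89 − 15 = minute 74.
So lens checking can start as early as minute 45 and as late as minute 74, giving 74 − 45 = 29 minutes of slack.

29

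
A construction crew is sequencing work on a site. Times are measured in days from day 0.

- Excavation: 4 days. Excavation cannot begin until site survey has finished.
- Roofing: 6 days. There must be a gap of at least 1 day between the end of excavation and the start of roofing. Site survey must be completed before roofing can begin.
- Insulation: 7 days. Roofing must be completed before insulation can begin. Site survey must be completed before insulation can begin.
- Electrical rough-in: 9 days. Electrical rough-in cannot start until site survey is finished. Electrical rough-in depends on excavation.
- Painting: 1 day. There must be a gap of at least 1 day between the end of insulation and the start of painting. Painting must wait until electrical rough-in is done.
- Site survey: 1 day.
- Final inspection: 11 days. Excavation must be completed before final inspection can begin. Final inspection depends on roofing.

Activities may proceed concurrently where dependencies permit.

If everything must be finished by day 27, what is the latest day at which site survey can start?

4

To finish by day 27, painting (duration 1) must start no later than day 26.
Insulation has to be done before painting (must start by day 26, minus 1-day gap → day 25). That means finishing by day 25, i.e. starting by 25 − 7 = day 18.
Final inspection must finish by day 27; it takes 11 days, so it must start by 27 − 11 = day 16.
Roofing has several dependents: insulation (must start by day 18); final inspection (must start by day 16). The earliest of those limits is day 16, so roofing must start by 16 − 6 = day 10.
Electrical rough-in feeds into painting (must start by day 26); so electrical rough-in must finish by day 26 and therefore start by day 17.
Excavation must finish in time for roofing (must start by day 10, minus 1-day gap → day 9); electrical rough-in (must start by day 17); final inspection (must start by day 16). The tightest is day 9, so excavation must start by 9 − 4 = day 5.
Site survey feeds excavation (must start by day 5); roofing (must start by day 10); electrical rough-in (must start by day 17); insulation (must start by day 18). Taking the minimum, site survey must finish by day 5 and start by 5 − 1 = day 4.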